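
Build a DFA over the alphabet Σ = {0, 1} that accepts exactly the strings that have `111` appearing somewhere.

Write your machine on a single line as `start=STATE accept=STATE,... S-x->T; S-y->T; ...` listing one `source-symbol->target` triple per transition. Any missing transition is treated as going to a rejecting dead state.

States A..C record the length of the longest prefix of `111` that matches the current input suffix. Reaching D means `111` has been seen, and we stay there forever. Accept from D.
4 states suffice.
       0  1 
>  A   A  B 
   B   A  C 
   C   A  D 
 * D   D  D 
(> = start, * = accepting)

start=A; accept=D; A-0->A; A-1->B; B-0->A; B-1->C; C-0->A; C-1->D; D-0->D; D-1->D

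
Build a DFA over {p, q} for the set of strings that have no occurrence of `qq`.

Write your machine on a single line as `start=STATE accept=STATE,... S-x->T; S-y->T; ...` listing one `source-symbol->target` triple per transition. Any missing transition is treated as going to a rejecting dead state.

start=s0; accept=s0,s1; s0-p->s0; s0-q->s1; s1-p->s0; s1-q->s2; s2-p->s2; s2-q->s2

This is the complement of 'contains `qq`'. Use the same substring-matching states — s0 through s2 holding how much of `qq` has just been matched — but flip the accepting set: everything except the trap s2 accepts.
3 states suffice.
        p   q  
>* s0   s0  s1 
 * s1   s0  s2 
   s2   s2  s2 
(> = start, * = accepting)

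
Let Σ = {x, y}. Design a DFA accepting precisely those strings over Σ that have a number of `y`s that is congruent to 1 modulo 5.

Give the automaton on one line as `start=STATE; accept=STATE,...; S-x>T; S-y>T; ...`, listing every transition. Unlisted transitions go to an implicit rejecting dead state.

start=s0; accept=s1; s0-x>s0; s0-y>s1; s1-x>s1; s1-y>s2; s2-x>s2; s2-y>s3; s3-x>s3; s3-y>s4; s4-x>s4; s4-y>s0

Keep the running count of `y`s modulo 5: each `y` advances along the cycle s0 → s1 → s2 → s3 → s4 → s0 while other symbols loop. Accept at s1.
        x   y  
>  s0   s0  s1 
 * s1   s1  s2 
   s2   s2  s3 
   s3   s3  s4 
   s4   s4  s0 
(> = start, * = accepting)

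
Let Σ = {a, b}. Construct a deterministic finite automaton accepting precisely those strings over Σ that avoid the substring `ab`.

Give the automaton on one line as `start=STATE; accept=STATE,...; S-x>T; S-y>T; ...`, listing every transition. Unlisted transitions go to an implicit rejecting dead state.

start=q0; accept=q0,q1; q0-a>q1; q0-b>q0; q1-a>q1; q1-b>q2; q2-a>q2; q2-b>q2

Track partial matches of the forbidden pattern `ab`. State q2 is a dead state reached once `ab` has occurred; every other state accepts. q0 means no part of `ab` is currently matched.
3 states suffice.
        a   b  
>* q0   q1  q0 
 * q1   q1  q2 
   q2   q2  q2 
(> = start, * = accepting)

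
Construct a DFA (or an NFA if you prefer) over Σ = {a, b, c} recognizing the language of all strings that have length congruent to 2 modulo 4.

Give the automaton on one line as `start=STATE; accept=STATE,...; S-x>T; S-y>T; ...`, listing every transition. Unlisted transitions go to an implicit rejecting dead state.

start=s0; accept=s2; s0-a>s1; s0-b>s1; s0-c>s1; s1-a>s2; s1-b>s2; s1-c>s2; s2-a>s3; s2-b>s3; s2-c>s3; s3-a>s0; s3-b>s0; s3-c>s0

Count input length modulo 4: every symbol advances one step around the cycle s0 → s1 → s2 → s3 → s0. Accept at s2.
A 4-state machine:
        a   b   c  
>  s0   s1  s1  s1 
   s1   s2  s2  s2 
 * s2   s3  s3  s3 
   s3   s0  s0  s0 
(> = start, * = accepting)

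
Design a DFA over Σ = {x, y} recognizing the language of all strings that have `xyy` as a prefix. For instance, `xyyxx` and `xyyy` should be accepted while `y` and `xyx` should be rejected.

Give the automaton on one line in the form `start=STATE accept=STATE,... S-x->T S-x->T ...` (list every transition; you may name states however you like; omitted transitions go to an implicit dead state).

start=s0 accept=s3 s0-x->s1 s0-y->s4 s1-x->s4 s1-y->s2 s2-x->s4 s2-y->s3 s3-x->s3 s3-y->s3 s4-x->s4 s4-y->s4

Check the first 3 symbols one by one: s0 through s2 record how many have matched `xyy` so far; any wrong symbol goes to the dead state s4. After all 3 match we enter the accepting sink s3.
        x   y  
>  s0   s1  s4 
   s1   s4  s2 
   s2   s4  s3 
 * s3   s3  s3 
   s4   s4  s4 
(> = start, * = accepting)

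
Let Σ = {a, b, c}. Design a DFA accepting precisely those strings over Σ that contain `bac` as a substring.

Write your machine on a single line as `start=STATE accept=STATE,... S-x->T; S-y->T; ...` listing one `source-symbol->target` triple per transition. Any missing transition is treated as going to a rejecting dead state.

start=q0; accept=q3; q0-a->q0; q0-b->q1; q0-c->q0; q1-a->q2; q1-b->q1; q1-c->q0; q2-a->q0; q2-b->q1; q2-c->q3; q3-a->q3; q3-b->q3; q3-c->q3

Track how much of `bac` has been matched so far: state q0 is no progress, q3 is the absorbing accept state reached once `bac` has occurred. Intermediate states record partial matches; on a mismatch, fall back to the longest reusable overlap.
        a   b   c  
>  q0   q0  q1  q0 
   q1   q2  q1  q0 
   q2   q0  q1  q3 
 * q3   q3  q3  q3 
(> = start, * = accepting)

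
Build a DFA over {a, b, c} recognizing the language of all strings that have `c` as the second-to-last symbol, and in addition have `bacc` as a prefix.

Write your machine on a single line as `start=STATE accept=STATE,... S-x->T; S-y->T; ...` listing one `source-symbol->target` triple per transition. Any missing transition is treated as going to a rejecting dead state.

start=q0; accept=q5,q6; q0-a->q1; q0-b->q2; q0-c->q1; q1-a->q1; q1-b->q1; q1-c->q1; q2-a->q3; q2-b->q1; q2-c->q1; q3-a->q1; q3-b->q1; q3-c->q4; q4-a->q1; q4-b->q1; q4-c->q5; q5-a->q6; q5-b->q6; q5-c->q5; q6-a->q7; q6-b->q7; q6-c->q8; q7-a->q7; q7-b->q7; q7-c->q8; q8-a->q6; q8-b->q6; q8-c->q5

Handle the two conditions separately and then intersect. One (13 states) tracks the last 2 symbols read; the other (6 states) tracks whether the input so far still matches the prefix `bacc`. Each combined state is a pair, one component from each; accept when both components accept. Minimizing collapses redundant product states.
        a   b   c  
>  q0   q1  q2  q1 
   q1   q1  q1  q1 
   q2   q3  q1  q1 
   q3   q1  q1  q4 
   q4   q1  q1  q5 
 * q5   q6  q6  q5 
 * q6   q7  q7  q8 
   q7   q7  q7  q8 
   q8   q6  q6  q5 
(> = start, * = accepting)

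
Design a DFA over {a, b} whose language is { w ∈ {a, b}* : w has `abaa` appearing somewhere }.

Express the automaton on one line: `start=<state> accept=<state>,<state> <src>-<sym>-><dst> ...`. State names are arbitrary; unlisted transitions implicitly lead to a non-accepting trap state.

start=S0 accept=S4 S0-a->S1 S0-b->S0 S1-a->S1 S1-b->S2 S2-a->S3 S2-b->S0 S3-a->S4 S3-b->S2 S4-a->S4 S4-b->S4

States S0..S3 record the length of the longest prefix of `abaa` that matches the current input suffix. Reaching S4 means `abaa` has been seen, and we stay there forever. Accept from S4.
5 states suffice.
        a   b  
>  S0   S1  S0 
   S1   S1  S2 
   S2   S3  S0 
   S3   S4  S2 
 * S4   S4  S4 
(> = start, * = accepting)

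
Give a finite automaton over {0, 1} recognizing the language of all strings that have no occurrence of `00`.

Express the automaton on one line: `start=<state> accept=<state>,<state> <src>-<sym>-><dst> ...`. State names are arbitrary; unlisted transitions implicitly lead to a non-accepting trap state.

This is the complement of 'contains `00`'. Use the same substring-matching states — q0 through q2 holding how much of `00` has just been matched — but flip the accepting set: everything except the trap q2 accepts.
3 states suffice.
        0   1  
>* q0   q1  q0 
 * q1   q2  q0 
   q2   q2  q2 
(> = start, * = accepting)

start=q0 accept=q0,q1 q0-0->q1 q0-1->q0 q1-0->q2 q1-1->q0 q2-0->q2 q2-1->q2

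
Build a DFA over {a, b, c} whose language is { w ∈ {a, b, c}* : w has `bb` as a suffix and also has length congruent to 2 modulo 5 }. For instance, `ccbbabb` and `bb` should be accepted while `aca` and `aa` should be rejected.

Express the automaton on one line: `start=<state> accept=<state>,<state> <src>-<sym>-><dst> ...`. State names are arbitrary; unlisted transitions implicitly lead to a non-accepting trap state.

start=S0 accept=S5 S0-a->S1 S0-b->S2 S0-c->S1 S1-a->S3 S1-b->S4 S1-c->S3 S2-a->S3 S2-b->S5 S2-c->S3 S3-a->S6 S3-b->S7 S3-c->S6 S4-a->S6 S4-b->S8 S4-c->S6 S5-a->S6 S5-b->S8 S5-c->S6 S6-a->S9 S6-b->S10 S6-c->S9 S7-a->S9 S7-b->S11 S7-c->S9 S8-a->S9 S8-b->S11 S8-c->S9 S9-a->S0 S9-b->S12 S9-c->S0 S10-a->S0 S10-b->S13 S10-c->S0 S11-a->S0 S11-b->S13 S11-c->S0 S12-a->S1 S12-b->S14 S12-c->S1 S13-a->S1 S13-b->S14 S13-c->S1 S14-a->S3 S14-b->S5 S14-c->S3

Handle the two conditions separately and then intersect. One (3 states) tracks how much of the suffix `bb` has currently been matched; the other (5 states) tracks the input length modulo 5. Each combined state is a pair, one component from each; accept when both components accept.
          a    b    c  
>  S0     S1   S2   S1 
   S1     S3   S4   S3 
   S2     S3   S5   S3 
   S3     S6   S7   S6 
   S4     S6   S8   S6 
 * S5     S6   S8   S6 
   S6     S9  S10   S9 
   S7     S9  S11   S9 
   S8     S9  S11   S9 
   S9     S0  S12   S0 
   S10    S0  S13   S0 
   S11    S0  S13   S0 
   S12    S1  S14   S1 
   S13    S1  S14   S1 
   S14    S3   S5   S3 
(> = start, * = accepting)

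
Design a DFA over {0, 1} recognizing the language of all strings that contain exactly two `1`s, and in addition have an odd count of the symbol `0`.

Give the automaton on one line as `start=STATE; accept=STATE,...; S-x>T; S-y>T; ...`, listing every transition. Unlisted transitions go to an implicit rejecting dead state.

Build one automaton per condition and run them in lockstep. One (4 states) tracks the count of `1`s, saturating at 3; the other (2 states) tracks the count of `0`s modulo 2. Each combined state is a pair, one component from each; accept when both components accept. Minimizing collapses redundant product states.
        0   1  
>  q0   q1  q2 
   q1   q0  q3 
   q2   q3  q4 
   q3   q2  q5 
   q4   q5  q6 
 * q5   q4  q6 
   q6   q6  q6 
(> = start, * = accepting)

start=q0; accept=q5; q0-0>q1; q0-1>q2; q1-0>q0; q1-1>q3; q2-0>q3; q2-1>q4; q3-0>q2; q3-1>q5; q4-0>q5; q4-1>q6; q5-0>q4; q5-1>q6; q6-0>q6; q6-1>q6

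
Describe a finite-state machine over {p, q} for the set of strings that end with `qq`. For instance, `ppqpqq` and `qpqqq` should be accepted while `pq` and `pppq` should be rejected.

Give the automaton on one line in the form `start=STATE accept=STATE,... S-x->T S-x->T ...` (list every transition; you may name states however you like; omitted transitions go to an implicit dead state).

start=A accept=C A-p->A A-q->B B-p->A B-q->C C-p->A C-q->C

Remember how much of `qq` the current input suffix matches. State A means no match yet; B means the last symbol is `q`; C means the last 2 symbols are `qq`. Only C accepts. On a mismatch, fall back to the longest proper suffix that is still a prefix of `qq`.
3 states suffice.
       p  q 
>  A   A  B 
   B   A  C 
 * C   A  C 
(> = start, * = accepting)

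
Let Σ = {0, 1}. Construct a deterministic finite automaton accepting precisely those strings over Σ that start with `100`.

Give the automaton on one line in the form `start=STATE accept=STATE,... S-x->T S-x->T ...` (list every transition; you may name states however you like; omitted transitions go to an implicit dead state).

Check the first 3 symbols one by one: s0 through s2 record how many have matched `100` so far; any wrong symbol goes to the dead state s4. After all 3 match we enter the accepting sink s3.
A 5-state machine:
        0   1  
>  s0   s4  s1 
   s1   s2  s4 
   s2   s3  s4 
 * s3   s3  s3 
   s4   s4  s4 
(> = start, * = accepting)

start=s0 accept=s3 s0-0->s4 s0-1->s1 s1-0->s2 s1-1->s4 s2-0->s3 s2-1->s4 s3-0->s3 s3-1->s3 s4-0->s4 s4-1->s4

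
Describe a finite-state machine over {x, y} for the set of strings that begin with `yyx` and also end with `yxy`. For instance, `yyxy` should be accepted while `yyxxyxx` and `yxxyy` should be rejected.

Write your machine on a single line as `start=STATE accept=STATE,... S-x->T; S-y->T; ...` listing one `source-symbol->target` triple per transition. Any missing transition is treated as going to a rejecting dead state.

Build one automaton per condition and run them in lockstep. One (5 states) tracks whether the input so far still matches the prefix `yyx`; the other (4 states) tracks how much of the suffix `yxy` has currently been matched. Each combined state is a pair, one component from each; accept when both components accept. After merging equivalent states the machine shrinks.
With 8 states:
        x   y  
>  s0   s1  s2 
   s1   s1  s1 
   s2   s1  s3 
   s3   s4  s1 
   s4   s5  s6 
   s5   s5  s7 
 * s6   s4  s7 
   s7   s4  s7 
(> = start, * = accepting)

start=s0; accept=s6; s0-x->s1; s0-y->s2; s1-x->s1; s1-y->s1; s2-x->s1; s2-y->s3; s3-x->s4; s3-y->s1; s4-x->s5; s4-y->s6; s5-x->s5; s5-y->s7; s6-x->s4; s6-y->s7; s7-x->s4; s7-y->s7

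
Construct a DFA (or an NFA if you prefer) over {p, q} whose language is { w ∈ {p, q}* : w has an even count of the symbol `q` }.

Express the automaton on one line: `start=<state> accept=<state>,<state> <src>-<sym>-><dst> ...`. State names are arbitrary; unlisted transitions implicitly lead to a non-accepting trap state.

Keep the running count of `q`s modulo 2: each `q` advances along the cycle S0 → S1 → S0 while other symbols loop. Accept at S0.
With 2 states:
        p   q  
>* S0   S0  S1 
   S1   S1  S0 
(> = start, * = accepting)

start=S0 accept=S0 S0-p->S0 S0-q->S1 S1-p->S1 S1-q->S0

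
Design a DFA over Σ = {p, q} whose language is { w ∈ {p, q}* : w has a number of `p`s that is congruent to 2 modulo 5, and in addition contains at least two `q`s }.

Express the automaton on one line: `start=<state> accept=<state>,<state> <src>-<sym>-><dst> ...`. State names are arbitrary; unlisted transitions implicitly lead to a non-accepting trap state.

start=s0 accept=s11 s0-p->s1 s0-q->s2 s1-p->s3 s1-q->s4 s2-p->s4 s2-q->s5 s3-p->s6 s3-q->s7 s4-p->s7 s4-q->s8 s5-p->s8 s5-q->s5 s6-p->s9 s6-q->s10 s7-p->s10 s7-q->s11 s8-p->s11 s8-q->s8 s9-p->s0 s9-q->s12 s10-p->s12 s10-q->s13 s11-p->s13 s11-q->s11 s12-p->s2 s12-q->s14 s13-p->s14 s13-q->s13 s14-p->s5 s14-q->s14

Build one automaton per condition and run them in lockstep. One (5 states) tracks the count of `p`s modulo 5; the other (4 states) tracks the count of `q`s, saturating at 3. Each combined state is a pair, one component from each; accept when both components accept. After merging equivalent states the machine shrinks.
15 states suffice.
          p    q  
>  s0     s1   s2 
   s1     s3   s4 
   s2     s4   s5 
   s3     s6   s7 
   s4     s7   s8 
   s5     s8   s5 
   s6     s9  s10 
   s7    s10  s11 
   s8    s11   s8 
   s9     s0  s12 
   s10   s12  s13 
 * s11   s13  s11 
   s12    s2  s14 
   s13   s14  s13 
   s14    s5  s14 
(> = start, * = accepting)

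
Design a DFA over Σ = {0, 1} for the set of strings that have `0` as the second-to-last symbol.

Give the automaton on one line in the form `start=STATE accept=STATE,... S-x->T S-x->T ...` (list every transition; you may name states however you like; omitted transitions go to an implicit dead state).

start=A accept=D,E A-0->B A-1->C B-0->D B-1->E C-0->F C-1->G D-0->D D-1->E E-0->F E-1->G F-0->D F-1->E G-0->F G-1->G

Because acceptance depends on a position counted from the end, the machine has to buffer the most recent 2 symbols. Make each state the string of the last up-to-2 symbols read; on input `x` shift the window left and append `x`. Accept when the buffered window has length 2 and begins with `0`.
A 7-state machine:
       0  1 
>  A   B  C 
   B   D  E 
   C   F  G 
 * D   D  E 
 * E   F  G 
   F   D  E 
   G   F  G 
(> = start, * = accepting)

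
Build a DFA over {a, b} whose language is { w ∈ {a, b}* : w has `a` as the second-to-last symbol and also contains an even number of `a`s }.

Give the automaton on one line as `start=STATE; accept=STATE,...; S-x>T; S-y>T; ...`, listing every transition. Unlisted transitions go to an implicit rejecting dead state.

start=q0; accept=q3,q8; q0-a>q1; q0-b>q2; q1-a>q3; q1-b>q4; q2-a>q5; q2-b>q6; q3-a>q7; q3-b>q8; q4-a>q9; q4-b>q10; q5-a>q3; q5-b>q4; q6-a>q5; q6-b>q6; q7-a>q3; q7-b>q4; q8-a>q5; q8-b>q6; q9-a>q7; q9-b>q8; q10-a>q9; q10-b>q10

Handle the two conditions separately and then intersect. One (7 states) tracks the last 2 symbols read; the other (2 states) tracks the count of `a`s modulo 2. Each combined state is a pair, one component from each; accept when both components accept.
11 states suffice.
          a    b  
>  q0     q1   q2 
   q1     q3   q4 
   q2     q5   q6 
 * q3     q7   q8 
   q4     q9  q10 
   q5     q3   q4 
   q6     q5   q6 
   q7     q3   q4 
 * q8     q5   q6 
   q9     q7   q8 
   q10    q9  q10 
(> = start, * = accepting)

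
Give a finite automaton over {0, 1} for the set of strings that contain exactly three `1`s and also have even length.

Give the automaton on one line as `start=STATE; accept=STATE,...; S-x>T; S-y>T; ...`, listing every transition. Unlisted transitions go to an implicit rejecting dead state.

start=q0; accept=q7; q0-0>q1; q0-1>q2; q1-0>q0; q1-1>q3; q2-0>q3; q2-1>q4; q3-0>q2; q3-1>q5; q4-0>q5; q4-1>q6; q5-0>q4; q5-1>q7; q6-0>q7; q6-1>q8; q7-0>q6; q7-1>q8; q8-0>q8; q8-1>q8

Run two small machines in parallel and take their product. The first has 5 states tracking the count of `1`s, saturating at 4; the second has 2 states tracking the input length modulo 2. A product state is a pair (one from each), accepting exactly when both do. After merging equivalent states the machine shrinks.
With 9 states:
        0   1  
>  q0   q1  q2 
   q1   q0  q3 
   q2   q3  q4 
   q3   q2  q5 
   q4   q5  q6 
   q5   q4  q7 
   q6   q7  q8 
 * q7   q6  q8 
   q8   q8  q8 
(> = start, * = accepting)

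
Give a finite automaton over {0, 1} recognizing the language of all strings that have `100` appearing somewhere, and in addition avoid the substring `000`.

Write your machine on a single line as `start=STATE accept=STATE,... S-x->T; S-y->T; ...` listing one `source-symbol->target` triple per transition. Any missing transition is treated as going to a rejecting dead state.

Handle the two conditions separately and then intersect. The first has 4 states tracking whether and how much of `100` has been seen; the second has 4 states tracking partial matches of the forbidden pattern `000`. A product state is a pair (one from each), accepting exactly when both do. Equivalent product states are then merged.
9 states suffice.
        0   1  
>  s0   s1  s2 
   s1   s3  s2 
   s2   s4  s2 
   s3   s5  s2 
   s4   s6  s2 
   s5   s5  s5 
 * s6   s5  s7 
 * s7   s8  s7 
 * s8   s6  s7 
(> = start, * = accepting)

start=s0; accept=s6,s7,s8; s0-0->s1; s0-1->s2; s1-0->s3; s1-1->s2; s2-0->s4; s2-1->s2; s3-0->s5; s3-1->s2; s4-0->s6; s4-1->s2; s5-0->s5; s5-1->s5; s6-0->s5; s6-1->s7; s7-0->s8; s7-1->s7; s8-0->s6; s8-1->s7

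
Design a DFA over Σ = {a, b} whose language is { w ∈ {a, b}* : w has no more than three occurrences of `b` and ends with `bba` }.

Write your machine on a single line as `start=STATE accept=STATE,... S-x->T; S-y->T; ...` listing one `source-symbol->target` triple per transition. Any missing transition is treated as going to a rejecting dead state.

start=S0; accept=S5,S9; S0-a->S0; S0-b->S1; S1-a->S2; S1-b->S3; S2-a->S2; S2-b->S4; S3-a->S5; S3-b->S6; S4-a->S7; S4-b->S6; S5-a->S7; S5-b->S8; S6-a->S9; S6-b->S10; S7-a->S7; S7-b->S8; S8-a->S11; S8-b->S10; S9-a->S11; S9-b->S12; S10-a->S13; S10-b->S10; S11-a->S11; S11-b->S12; S12-a->S14; S12-b->S10; S13-a->S14; S13-b->S12; S14-a->S14; S14-b->S12

Run two small machines in parallel and take their product. One (5 states) tracks the count of `b`s, saturating at 4; the other (4 states) tracks how much of the suffix `bba` has currently been matched. Each combined state is a pair, one component from each; accept when both components accept.
          a    b  
>  S0     S0   S1 
   S1     S2   S3 
   S2     S2   S4 
   S3     S5   S6 
   S4     S7   S6 
 * S5     S7   S8 
   S6     S9  S10 
   S7     S7   S8 
   S8    S11  S10 
 * S9    S11  S12 
   S10   S13  S10 
   S11   S11  S12 
   S12   S14  S10 
   S13   S14  S12 
   S14   S14  S12 
(> = start, * = accepting)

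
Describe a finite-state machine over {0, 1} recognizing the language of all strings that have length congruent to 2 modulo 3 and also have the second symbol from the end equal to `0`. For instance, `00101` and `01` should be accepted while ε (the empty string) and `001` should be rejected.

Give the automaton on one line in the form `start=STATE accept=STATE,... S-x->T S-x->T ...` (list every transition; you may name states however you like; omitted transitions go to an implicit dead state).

start=q0 accept=q3 q0-0->q1 q0-1->q2 q1-0->q3 q1-1->q3 q2-0->q4 q2-1->q4 q3-0->q0 q3-1->q0 q4-0->q0 q4-1->q0

Build one automaton per condition and run them in lockstep. The first has 3 states tracking the input length modulo 3; the second has 7 states tracking the last 2 symbols read. A product state is a pair (one from each), accepting exactly when both do. After merging equivalent states the machine shrinks.
With 5 states:
        0   1  
>  q0   q1  q2 
   q1   q3  q3 
   q2   q4  q4 
 * q3   q0  q0 
   q4   q0  q0 
(> = start, * = accepting)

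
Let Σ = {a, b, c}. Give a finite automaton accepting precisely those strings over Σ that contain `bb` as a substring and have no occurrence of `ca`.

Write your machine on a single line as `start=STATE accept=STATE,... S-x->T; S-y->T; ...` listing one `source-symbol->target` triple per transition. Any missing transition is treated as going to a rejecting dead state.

start=s0; accept=s3,s5; s0-a->s0; s0-b->s1; s0-c->s2; s1-a->s0; s1-b->s3; s1-c->s2; s2-a->s4; s2-b->s1; s2-c->s2; s3-a->s3; s3-b->s3; s3-c->s5; s4-a->s4; s4-b->s4; s4-c->s4; s5-a->s4; s5-b->s3; s5-c->s5

Run two small machines in parallel and take their product. One (3 states) tracks whether and how much of `bb` has been seen; the other (3 states) tracks partial matches of the forbidden pattern `ca`. Each combined state is a pair, one component from each; accept when both components accept. After merging equivalent states the machine shrinks.
A 6-state machine:
        a   b   c  
>  s0   s0  s1  s2 
   s1   s0  s3  s2 
   s2   s4  s1  s2 
 * s3   s3  s3  s5 
   s4   s4  s4  s4 
 * s5   s4  s3  s5 
(> = start, * = accepting)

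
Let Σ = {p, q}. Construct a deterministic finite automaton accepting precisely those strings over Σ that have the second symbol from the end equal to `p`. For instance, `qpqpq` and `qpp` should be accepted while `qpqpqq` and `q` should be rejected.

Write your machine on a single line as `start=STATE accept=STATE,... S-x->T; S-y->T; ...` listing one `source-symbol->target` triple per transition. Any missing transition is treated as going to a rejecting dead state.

start=s0; accept=s3,s4; s0-p->s1; s0-q->s2; s1-p->s3; s1-q->s4; s2-p->s5; s2-q->s6; s3-p->s3; s3-q->s4; s4-p->s5; s4-q->s6; s5-p->s3; s5-q->s4; s6-p->s5; s6-q->s6

A DFA must remember the last 2 symbols (since which symbol is second-to-last isn't known until the input ends). Use one state per possible window of the last ≤2 symbols; accept from those whose window starts with `p`.
7 states suffice.
        p   q  
>  s0   s1  s2 
   s1   s3  s4 
   s2   s5  s6 
 * s3   s3  s4 
 * s4   s5  s6 
   s5   s3  s4 
   s6   s5  s6 
(> = start, * = accepting)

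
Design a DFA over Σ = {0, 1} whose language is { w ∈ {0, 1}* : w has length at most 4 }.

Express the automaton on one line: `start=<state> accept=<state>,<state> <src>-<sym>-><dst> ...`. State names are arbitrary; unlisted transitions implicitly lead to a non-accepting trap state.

start=A accept=A,B,C,D,E A-0->B A-1->B B-0->C B-1->C C-0->D C-1->D D-0->E D-1->E E-0->F E-1->F F-0->F F-1->F

We only need to distinguish lengths 0, 1, …, 4, and '>4'. Chain A → B → C → D → E → F on every symbol, with F looping. Accepting states: {A, B, C, D, E}.
       0  1 
>* A   B  B 
 * B   C  C 
 * C   D  D 
 * D   E  E 
 * E   F  F 
   F   F  F 
(> = start, * = accepting)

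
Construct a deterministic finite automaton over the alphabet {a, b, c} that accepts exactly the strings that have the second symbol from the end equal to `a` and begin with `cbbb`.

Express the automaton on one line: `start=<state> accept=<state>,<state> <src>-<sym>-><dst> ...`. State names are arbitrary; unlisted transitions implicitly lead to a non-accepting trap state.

Handle the two conditions separately and then intersect. The first has 13 states tracking the last 2 symbols read; the second has 6 states tracking whether the input so far still matches the prefix `cbbb`. A product state is a pair (one from each), accepting exactly when both do.
A 24-state machine:
          a    b    c  
>  q0     q1   q2   q3 
   q1     q4   q5   q6 
   q2     q7   q8   q9 
   q3    q10  q11  q12 
   q4     q4   q5   q6 
   q5     q7   q8   q9 
   q6    q10  q13  q12 
   q7     q4   q5   q6 
   q8     q7   q8   q9 
   q9    q10  q13  q12 
   q10    q4   q5   q6 
   q11    q7  q14   q9 
   q12   q10  q13  q12 
   q13    q7   q8   q9 
   q14    q7  q15   q9 
   q15   q16  q15  q17 
   q16   q18  q19  q20 
   q17   q21  q22  q23 
 * q18   q18  q19  q20 
 * q19   q16  q15  q17 
 * q20   q21  q22  q23 
   q21   q18  q19  q20 
   q22   q16  q15  q17 
   q23   q21  q22  q23 
(> = start, * = accepting)

start=q0 accept=q18,q19,q20 q0-a->q1 q0-b->q2 q0-c->q3 q1-a->q4 q1-b->q5 q1-c->q6 q2-a->q7 q2-b->q8 q2-c->q9 q3-a->q10 q3-b->q11 q3-c->q12 q4-a->q4 q4-b->q5 q4-c->q6 q5-a->q7 q5-b->q8 q5-c->q9 q6-a->q10 q6-b->q13 q6-c->q12 q7-a->q4 q7-b->q5 q7-c->q6 q8-a->q7 q8-b->q8 q8-c->q9 q9-a->q10 q9-b->q13 q9-c->q12 q10-a->q4 q10-b->q5 q10-c->q6 q11-a->q7 q11-b->q14 q11-c->q9 q12-a->q10 q12-b->q13 q12-c->q12 q13-a->q7 q13-b->q8 q13-c->q9 q14-a->q7 q14-b->q15 q14-c->q9 q15-a->q16 q15-b->q15 q15-c->q17 q16-a->q18 q16-b->q19 q16-c->q20 q17-a->q21 q17-b->q22 q17-c->q23 q18-a->q18 q18-b->q19 q18-c->q20 q19-a->q16 q19-b->q15 q19-c->q17 q20-a->q21 q20-b->q22 q20-c->q23 q21-a->q18 q21-b->q19 q21-c->q20 q22-a->q16 q22-b->q15 q22-c->q17 q23-a->q21 q23-b->q22 q23-c->q23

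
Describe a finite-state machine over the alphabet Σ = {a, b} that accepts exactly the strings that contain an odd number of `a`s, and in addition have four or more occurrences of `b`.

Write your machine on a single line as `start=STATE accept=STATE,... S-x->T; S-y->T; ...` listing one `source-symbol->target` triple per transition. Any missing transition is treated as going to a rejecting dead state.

Handle the two conditions separately and then intersect. One (2 states) tracks the count of `a`s modulo 2; the other (6 states) tracks the count of `b`s, saturating at 5. Each combined state is a pair, one component from each; accept when both components accept. Equivalent product states are then merged.
A 10-state machine:
        a   b  
>  q0   q1  q2 
   q1   q0  q3 
   q2   q3  q4 
   q3   q2  q5 
   q4   q5  q6 
   q5   q4  q7 
   q6   q7  q8 
   q7   q6  q9 
   q8   q9  q8 
 * q9   q8  q9 
(> = start, * = accepting)

start=q0; accept=q9; q0-a->q1; q0-b->q2; q1-a->q0; q1-b->q3; q2-a->q3; q2-b->q4; q3-a->q2; q3-b->q5; q4-a->q5; q4-b->q6; q5-a->q4; q5-b->q7; q6-a->q7; q6-b->q8; q7-a->q6; q7-b->q9; q8-a->q9; q8-b->q8; q9-a->q8; q9-b->q9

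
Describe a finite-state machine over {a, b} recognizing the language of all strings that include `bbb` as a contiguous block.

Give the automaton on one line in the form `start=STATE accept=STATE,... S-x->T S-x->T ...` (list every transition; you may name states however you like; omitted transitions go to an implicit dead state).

States S0..S2 record the length of the longest prefix of `bbb` that matches the current input suffix. Reaching S3 means `bbb` has been seen, and we stay there forever. Accept from S3.
4 states suffice.
        a   b  
>  S0   S0  S1 
   S1   S0  S2 
   S2   S0  S3 
 * S3   S3  S3 
(> = start, * = accepting)

start=S0 accept=S3 S0-a->S0 S0-b->S1 S1-a->S0 S1-b->S2 S2-a->S0 S2-b->S3 S3-a->S3 S3-b->S3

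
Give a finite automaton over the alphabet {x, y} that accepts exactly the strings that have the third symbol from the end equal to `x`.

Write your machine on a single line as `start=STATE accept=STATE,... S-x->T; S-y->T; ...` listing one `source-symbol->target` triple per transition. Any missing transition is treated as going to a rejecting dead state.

start=q0; accept=q7,q8,q9,q10; q0-x->q1; q0-y->q2; q1-x->q3; q1-y->q4; q2-x->q5; q2-y->q6; q3-x->q7; q3-y->q8; q4-x->q9; q4-y->q10; q5-x->q11; q5-y->q12; q6-x->q13; q6-y->q14; q7-x->q7; q7-y->q8; q8-x->q9; q8-y->q10; q9-x->q11; q9-y->q12; q10-x->q13; q10-y->q14; q11-x->q7; q11-y->q8; q12-x->q9; q12-y->q10; q13-x->q11; q13-y->q12; q14-x->q13; q14-y->q14

A DFA must remember the last 3 symbols (since which symbol is third-to-last isn't known until the input ends). Use one state per possible window of the last ≤3 symbols; accept from those whose window starts with `x`.
With 15 states:
          x    y  
>  q0     q1   q2 
   q1     q3   q4 
   q2     q5   q6 
   q3     q7   q8 
   q4     q9  q10 
   q5    q11  q12 
   q6    q13  q14 
 * q7     q7   q8 
 * q8     q9  q10 
 * q9    q11  q12 
 * q10   q13  q14 
   q11    q7   q8 
   q12    q9  q10 
   q13   q11  q12 
   q14   q13  q14 
(> = start, * = accepting)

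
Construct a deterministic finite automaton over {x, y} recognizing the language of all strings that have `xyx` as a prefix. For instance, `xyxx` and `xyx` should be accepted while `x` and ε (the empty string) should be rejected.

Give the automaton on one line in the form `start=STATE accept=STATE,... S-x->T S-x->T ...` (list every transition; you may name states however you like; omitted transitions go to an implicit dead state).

Walk along `xyx` while the input agrees: from s0 take `x` to s1, and so on. Any deviation drops to the rejecting sink s4. Once s3 is reached the prefix is confirmed and every continuation is accepted.
A 5-state machine:
        x   y  
>  s0   s1  s4 
   s1   s4  s2 
   s2   s3  s4 
 * s3   s3  s3 
   s4   s4  s4 
(> = start, * = accepting)

start=s0 accept=s3 s0-x->s1 s0-y->s4 s1-x->s4 s1-y->s2 s2-x->s3 s2-y->s4 s3-x->s3 s3-y->s3 s4-x->s4 s4-y->s4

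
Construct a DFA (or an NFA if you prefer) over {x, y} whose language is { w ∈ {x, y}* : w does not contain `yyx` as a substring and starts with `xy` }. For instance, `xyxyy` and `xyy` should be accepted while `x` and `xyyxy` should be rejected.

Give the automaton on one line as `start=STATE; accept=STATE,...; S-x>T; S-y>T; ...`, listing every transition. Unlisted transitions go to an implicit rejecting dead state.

start=q0; accept=q4,q6,q7; q0-x>q1; q0-y>q2; q1-x>q3; q1-y>q4; q2-x>q3; q2-y>q5; q3-x>q3; q3-y>q2; q4-x>q6; q4-y>q7; q5-x>q8; q5-y>q5; q6-x>q6; q6-y>q4; q7-x>q9; q7-y>q7; q8-x>q8; q8-y>q8; q9-x>q9; q9-y>q9

Build one automaton per condition and run them in lockstep. One (4 states) tracks partial matches of the forbidden pattern `yyx`; the other (4 states) tracks whether the input so far still matches the prefix `xy`. Each combined state is a pair, one component from each; accept when both components accept.
10 states suffice.
        x   y  
>  q0   q1  q2 
   q1   q3  q4 
   q2   q3  q5 
   q3   q3  q2 
 * q4   q6  q7 
   q5   q8  q5 
 * q6   q6  q4 
 * q7   q9  q7 
   q8   q8  q8 
   q9   q9  q9 
(> = start, * = accepting)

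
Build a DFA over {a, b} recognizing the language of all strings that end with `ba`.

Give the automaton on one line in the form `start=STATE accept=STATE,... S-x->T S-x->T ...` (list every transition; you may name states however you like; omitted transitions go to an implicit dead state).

Let each state record the length of the longest suffix of the input read so far that is also a prefix of `ba`. q1 means the last symbol is `b`; q2 means the last 2 symbols are `ba`. Accept only at q2, where the string currently ends in `ba`.
A 3-state machine:
        a   b  
>  q0   q0  q1 
   q1   q2  q1 
 * q2   q0  q1 
(> = start, * = accepting)

start=q0 accept=q2 q0-a->q0 q0-b->q1 q1-a->q2 q1-b->q1 q2-a->q0 q2-b->q1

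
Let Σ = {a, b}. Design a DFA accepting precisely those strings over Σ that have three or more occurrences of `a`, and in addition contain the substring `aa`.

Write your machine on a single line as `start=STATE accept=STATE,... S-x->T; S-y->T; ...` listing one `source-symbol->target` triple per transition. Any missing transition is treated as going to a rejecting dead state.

Handle the two conditions separately and then intersect. The first has 5 states tracking the count of `a`s, saturating at 4; the second has 3 states tracking whether and how much of `aa` has been seen. A product state is a pair (one from each), accepting exactly when both do.
A 12-state machine:
          a    b  
>  q0     q1   q0 
   q1     q2   q3 
   q2     q4   q2 
   q3     q5   q3 
 * q4     q6   q4 
   q5     q4   q7 
 * q6     q6   q6 
   q7     q8   q7 
   q8     q6   q9 
   q9    q10   q9 
   q10    q6  q11 
   q11   q10  q11 
(> = start, * = accepting)

start=q0; accept=q4,q6; q0-a->q1; q0-b->q0; q1-a->q2; q1-b->q3; q2-a->q4; q2-b->q2; q3-a->q5; q3-b->q3; q4-a->q6; q4-b->q4; q5-a->q4; q5-b->q7; q6-a->q6; q6-b->q6; q7-a->q8; q7-b->q7; q8-a->q6; q8-b->q9; q9-a->q10; q9-b->q9; q10-a->q6; q10-b->q11; q11-a->q10; q11-b->q11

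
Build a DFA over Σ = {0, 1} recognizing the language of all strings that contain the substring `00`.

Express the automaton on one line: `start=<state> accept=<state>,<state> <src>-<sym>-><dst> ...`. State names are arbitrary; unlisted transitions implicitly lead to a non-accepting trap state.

States q0..q1 record the length of the longest prefix of `00` that matches the current input suffix. Reaching q2 means `00` has been seen, and we stay there forever. Accept from q2.
3 states suffice.
        0   1  
>  q0   q1  q0 
   q1   q2  q0 
 * q2   q2  q2 
(> = start, * = accepting)

start=q0 accept=q2 q0-0->q1 q0-1->q0 q1-0->q2 q1-1->q0 q2-0->q2 q2-1->q2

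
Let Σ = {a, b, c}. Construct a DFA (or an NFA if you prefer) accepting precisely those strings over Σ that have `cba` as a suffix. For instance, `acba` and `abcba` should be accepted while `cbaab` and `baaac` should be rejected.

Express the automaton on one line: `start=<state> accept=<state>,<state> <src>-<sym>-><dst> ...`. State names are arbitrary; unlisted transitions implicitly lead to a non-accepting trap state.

start=S0 accept=S3 S0-a->S0 S0-b->S0 S0-c->S1 S1-a->S0 S1-b->S2 S1-c->S1 S2-a->S3 S2-b->S0 S2-c->S1 S3-a->S0 S3-b->S0 S3-c->S1

Remember how much of `cba` the current input suffix matches. State S0 means no match yet; S1 means the last symbol is `c`; S2 means the last 2 symbols are `cb`; S3 means the last 3 symbols are `cba`. Only S3 accepts. On a mismatch, fall back to the longest proper suffix that is still a prefix of `cba`.
A 4-state machine:
        a   b   c  
>  S0   S0  S0  S1 
   S1   S0  S2  S1 
   S2   S3  S0  S1 
 * S3   S0  S0  S1 
(> = start, * = accepting)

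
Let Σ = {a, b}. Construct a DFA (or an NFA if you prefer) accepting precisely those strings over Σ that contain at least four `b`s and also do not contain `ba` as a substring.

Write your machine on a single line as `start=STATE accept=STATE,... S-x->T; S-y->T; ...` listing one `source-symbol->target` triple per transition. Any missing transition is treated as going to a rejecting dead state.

start=S0; accept=S5; S0-a->S0; S0-b->S1; S1-a->S2; S1-b->S3; S2-a->S2; S2-b->S2; S3-a->S2; S3-b->S4; S4-a->S2; S4-b->S5; S5-a->S2; S5-b->S5

Handle the two conditions separately and then intersect. One (6 states) tracks the count of `b`s, saturating at 5; the other (3 states) tracks partial matches of the forbidden pattern `ba`. Each combined state is a pair, one component from each; accept when both components accept. Minimizing collapses redundant product states.
With 6 states:
        a   b  
>  S0   S0  S1 
   S1   S2  S3 
   S2   S2  S2 
   S3   S2  S4 
   S4   S2  S5 
 * S5   S2  S5 
(> = start, * = accepting)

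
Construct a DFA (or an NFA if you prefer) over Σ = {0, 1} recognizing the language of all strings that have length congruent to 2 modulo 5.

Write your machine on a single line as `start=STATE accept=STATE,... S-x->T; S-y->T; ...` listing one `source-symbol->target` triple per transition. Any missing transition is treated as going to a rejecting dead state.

start=s0; accept=s2; s0-0->s1; s0-1->s1; s1-0->s2; s1-1->s2; s2-0->s3; s2-1->s3; s3-0->s4; s3-1->s4; s4-0->s0; s4-1->s0

Count input length modulo 5: every symbol advances one step around the cycle s0 → s1 → s2 → s3 → s4 → s0. Accept at s2.
5 states suffice.
        0   1  
>  s0   s1  s1 
   s1   s2  s2 
 * s2   s3  s3 
   s3   s4  s4 
   s4   s0  s0 
(> = start, * = accepting)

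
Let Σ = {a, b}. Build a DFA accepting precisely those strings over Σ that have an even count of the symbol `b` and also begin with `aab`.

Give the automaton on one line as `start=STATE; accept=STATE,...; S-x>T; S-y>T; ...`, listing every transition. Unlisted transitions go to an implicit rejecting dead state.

Handle the two conditions separately and then intersect. One (2 states) tracks the count of `b`s modulo 2; the other (5 states) tracks whether the input so far still matches the prefix `aab`. Each combined state is a pair, one component from each; accept when both components accept.
With 7 states:
        a   b  
>  q0   q1  q2 
   q1   q3  q2 
   q2   q2  q4 
   q3   q4  q5 
   q4   q4  q2 
   q5   q5  q6 
 * q6   q6  q5 
(> = start, * = accepting)

start=q0; accept=q6; q0-a>q1; q0-b>q2; q1-a>q3; q1-b>q2; q2-a>q2; q2-b>q4; q3-a>q4; q3-b>q5; q4-a>q4; q4-b>q2; q5-a>q5; q5-b>q6; q6-a>q6; q6-b>q5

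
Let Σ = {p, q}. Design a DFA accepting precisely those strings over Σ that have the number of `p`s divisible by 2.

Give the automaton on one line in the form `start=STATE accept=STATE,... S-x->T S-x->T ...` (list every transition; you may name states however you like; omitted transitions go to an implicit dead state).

Keep the running count of `p`s modulo 2: each `p` advances along the cycle s0 → s1 → s0 while other symbols loop. Accept at s0.
With 2 states:
        p   q  
>* s0   s1  s0 
   s1   s0  s1 
(> = start, * = accepting)

start=s0 accept=s0 s0-p->s1 s0-q->s0 s1-p->s0 s1-q->s1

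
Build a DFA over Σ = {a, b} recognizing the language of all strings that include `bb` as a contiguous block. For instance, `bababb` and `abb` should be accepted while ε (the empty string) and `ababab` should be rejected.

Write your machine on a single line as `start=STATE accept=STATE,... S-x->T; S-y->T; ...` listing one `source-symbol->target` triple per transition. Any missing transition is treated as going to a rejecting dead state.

start=q0; accept=q2; q0-a->q0; q0-b->q1; q1-a->q0; q1-b->q2; q2-a->q2; q2-b->q2

Track how much of `bb` has been matched so far: state q0 is no progress, q2 is the absorbing accept state reached once `bb` has occurred. Intermediate states record partial matches; on a mismatch, fall back to the longest reusable overlap.
A 3-state machine:
        a   b  
>  q0   q0  q1 
   q1   q0  q2 
 * q2   q2  q2 
(> = start, * = accepting)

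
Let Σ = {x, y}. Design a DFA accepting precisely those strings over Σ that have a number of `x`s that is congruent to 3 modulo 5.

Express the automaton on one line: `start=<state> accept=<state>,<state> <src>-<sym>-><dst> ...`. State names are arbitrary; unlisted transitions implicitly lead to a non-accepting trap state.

The only thing that matters is how many `x`s have appeared, reduced mod 5. Use one state per residue: S0 for 0, …, S4 for 4. Reading `x` moves to the next residue; anything else stays put. S3 is accepting.
A 5-state machine:
        x   y  
>  S0   S1  S0 
   S1   S2  S1 
   S2   S3  S2 
 * S3   S4  S3 
   S4   S0  S4 
(> = start, * = accepting)

start=S0 accept=S3 S0-x->S1 S0-y->S0 S1-x->S2 S1-y->S1 S2-x->S3 S2-y->S2 S3-x->S4 S3-y->S3 S4-x->S0 S4-y->S4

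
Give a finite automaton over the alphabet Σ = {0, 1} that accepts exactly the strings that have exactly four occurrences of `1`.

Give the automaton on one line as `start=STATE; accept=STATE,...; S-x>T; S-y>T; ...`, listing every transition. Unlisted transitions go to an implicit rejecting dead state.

start=A; accept=E; A-0>A; A-1>B; B-0>B; B-1>C; C-0>C; C-1>D; D-0>D; D-1>E; E-0>E; E-1>F; F-0>F; F-1>F

Only the number of `1`s matters, and only up to 5. Make a chain A → B → C → D → E → F advanced by each `1` (with F absorbing); every other symbol self-loops. The accepting set is {E}.
A 6-state machine:
       0  1 
>  A   A  B 
   B   B  C 
   C   C  D 
   D   D  E 
 * E   E  F 
   F   F  F 
(> = start, * = accepting)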